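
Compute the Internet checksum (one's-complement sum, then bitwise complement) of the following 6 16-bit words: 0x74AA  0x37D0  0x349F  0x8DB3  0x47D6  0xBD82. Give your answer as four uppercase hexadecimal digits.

One's-complement addition (fold any carry out of bit 15 back into bit 0):
  0x74AA + 0x37D0 = 0x0AC7A
  0xAC7A + 0x349F = 0x0E119
  0xE119 + 0x8DB3 = 0x16ECC → wrap carry → 0x6ECD
  0x6ECD + 0x47D6 = 0x0B6A3
  0xB6A3 + 0xBD82 = 0x17425 → wrap carry → 0x7426
One's-complement sum = 0x7426.
Checksum = ~0x7426 & 0xFFFF = 0x8BD9.

8BD9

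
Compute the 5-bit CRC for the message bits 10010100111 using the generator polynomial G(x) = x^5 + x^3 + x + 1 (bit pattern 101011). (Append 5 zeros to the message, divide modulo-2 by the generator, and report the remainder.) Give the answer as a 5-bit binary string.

Append 5 zeros: 1001010011100000. Divide by 101011 (XOR where the leading bit is 1):
  pos 0: 100101 XOR 101011 = 001110
  pos 2: 111000 XOR 101011 = 010011
  pos 3: 100111 XOR 101011 = 001100
  pos 5: 110011 XOR 101011 = 011000
  pos 6: 110000 XOR 101011 = 011011
  pos 7: 110110 XOR 101011 = 011101
  pos 8: 111010 XOR 101011 = 010001
  pos 9: 100010 XOR 101011 = 001001
Remainder (last 5 bits) = 10010. This is the CRC / FCS.

10010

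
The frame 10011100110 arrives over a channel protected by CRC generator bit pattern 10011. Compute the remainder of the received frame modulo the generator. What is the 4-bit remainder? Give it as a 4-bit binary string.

0000

Modulo-2 division of 10011100110 by 10011:
  pos 0: 10011 XOR 10011 = 00000
  pos 5: 10011 XOR 10011 = 00000
Remainder = 0000 (zero — the frame passes the CRC check).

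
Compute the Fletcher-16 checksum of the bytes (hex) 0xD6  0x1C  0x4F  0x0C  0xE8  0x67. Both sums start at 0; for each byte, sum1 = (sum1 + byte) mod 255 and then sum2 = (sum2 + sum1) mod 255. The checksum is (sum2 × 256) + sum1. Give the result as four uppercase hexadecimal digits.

309E

Running sums (mod 255):
  after byte 0 (0xD6): sum1=214, sum2=214
  after byte 1 (0x1C): sum1=242, sum2=201
  after byte 2 (0x4F): sum1=66, sum2=12
  after byte 3 (0x0C): sum1=78, sum2=90
  after byte 4 (0xE8): sum1=55, sum2=145
  after byte 5 (0x67): sum1=158, sum2=48
Checksum = sum2·256 + sum1 = 48·256 + 158 = 12446 = 0x309E.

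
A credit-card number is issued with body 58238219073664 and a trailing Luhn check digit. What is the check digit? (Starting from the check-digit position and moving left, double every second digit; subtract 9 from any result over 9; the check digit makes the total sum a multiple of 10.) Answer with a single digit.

3

Partial digits right→left: 4 6 6 3 7 0 9 1 2 8 3 2 8 5
Double every second digit counting from the check-digit position (so the 1st, 3rd, 5th, ... of the partial from the right).
  doubled (with −9 where >9): 8 3 5 9 4 6 7 → sum 42
  kept as-is: 6 3 0 1 8 2 5 → sum 25
Total = 42 + 25 = 67.
Check digit = (10 − (67 mod 10)) mod 10 = 3.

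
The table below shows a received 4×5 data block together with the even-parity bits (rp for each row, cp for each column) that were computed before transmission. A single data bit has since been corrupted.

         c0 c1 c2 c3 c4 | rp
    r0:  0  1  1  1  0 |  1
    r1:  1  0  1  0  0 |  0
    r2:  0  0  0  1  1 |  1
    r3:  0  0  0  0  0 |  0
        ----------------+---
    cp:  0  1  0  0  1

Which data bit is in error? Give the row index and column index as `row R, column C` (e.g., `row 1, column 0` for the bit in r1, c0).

Recompute each row's even parity and compare to rp:
  r0: data parity 1, sent rp 1 → ok
  r1: data parity 0, sent rp 0 → ok
  r2: data parity 0, sent rp 1 → mismatch
  r3: data parity 0, sent rp 0 → ok
Recompute each column's even parity and compare to cp:
  c0: data parity 1, sent cp 0 → mismatch
  c1: data parity 1, sent cp 1 → ok
  c2: data parity 0, sent cp 0 → ok
  c3: data parity 0, sent cp 0 → ok
  c4: data parity 1, sent cp 1 → ok
Exactly one row (r2) and one column (c0) fail → the flipped bit is at their intersection.

row 2, column 0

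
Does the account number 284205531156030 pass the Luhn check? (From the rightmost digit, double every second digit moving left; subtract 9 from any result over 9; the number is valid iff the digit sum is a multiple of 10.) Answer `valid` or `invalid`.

invalid

From the right, keep odd positions and double even positions (subtract 9 from any doubled value over 9):
  doubled (positions 2,4,...): 6 3 2 6 1 4 7 → sum 29
  kept (positions 1,3,...): 0 0 5 1 5 0 4 2 → sum 17
Total = 46.
46 mod 10 = 6, so the number is invalid.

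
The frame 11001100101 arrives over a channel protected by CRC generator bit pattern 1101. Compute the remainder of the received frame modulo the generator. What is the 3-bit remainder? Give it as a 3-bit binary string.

Modulo-2 division of 11001100101 by 1101:
  pos 0: 1100 XOR 1101 = 0001
  pos 3: 1110 XOR 1101 = 0011
  pos 5: 1101 XOR 1101 = 0000
Remainder = 001 (nonzero — an error is detected).

001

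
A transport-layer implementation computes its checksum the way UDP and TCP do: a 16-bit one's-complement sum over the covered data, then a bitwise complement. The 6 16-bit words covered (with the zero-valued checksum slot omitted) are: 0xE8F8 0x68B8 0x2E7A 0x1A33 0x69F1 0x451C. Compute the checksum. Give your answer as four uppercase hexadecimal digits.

B693

One's-complement addition (fold any carry out of bit 15 back into bit 0):
  0xE8F8 + 0x68B8 = 0x151B0 → wrap carry → 0x51B1
  0x51B1 + 0x2E7A = 0x0802B
  0x802B + 0x1A33 = 0x09A5E
  0x9A5E + 0x69F1 = 0x1044F → wrap carry → 0x0450
  0x0450 + 0x451C = 0x0496C
One's-complement sum = 0x496C.
Checksum = ~0x496C & 0xFFFF = 0xB693.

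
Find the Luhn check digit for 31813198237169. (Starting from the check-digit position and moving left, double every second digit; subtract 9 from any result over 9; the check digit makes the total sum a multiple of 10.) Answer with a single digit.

2

Partial digits right→left: 9 6 1 7 3 2 8 9 1 3 1 8 1 3
Double every second digit counting from the check-digit position (so the 1st, 3rd, 5th, ... of the partial from the right).
  doubled (with −9 where >9): 9 2 6 7 2 2 2 → sum 30
  kept as-is: 6 7 2 9 3 8 3 → sum 38
Total = 30 + 38 = 68.
Check digit = (10 − (68 mod 10)) mod 10 = 2.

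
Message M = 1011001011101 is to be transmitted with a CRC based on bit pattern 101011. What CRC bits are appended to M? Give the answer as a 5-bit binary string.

00011

Append 5 zeros: 101100101110100000. Divide by 101011 (XOR where the leading bit is 1):
  pos 0: 101100 XOR 101011 = 000111
  pos 3: 111101 XOR 101011 = 010110
  pos 4: 101101 XOR 101011 = 000110
  pos 7: 110101 XOR 101011 = 011110
  pos 8: 111100 XOR 101011 = 010111
  pos 9: 101110 XOR 101011 = 000101
  pos 12: 101000 XOR 101011 = 000011
Remainder (last 5 bits) = 00011. This is the CRC / FCS.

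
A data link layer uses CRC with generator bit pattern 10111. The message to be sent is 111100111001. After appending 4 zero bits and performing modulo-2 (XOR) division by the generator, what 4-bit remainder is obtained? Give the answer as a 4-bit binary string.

0110

Append 4 zeros: 1111001110010000. Divide by 10111 (XOR where the leading bit is 1):
  pos 0: 11110 XOR 10111 = 01001
  pos 1: 10010 XOR 10111 = 00101
  pos 3: 10111 XOR 10111 = 00000
  pos 8: 10010 XOR 10111 = 00101
  pos 10: 10100 XOR 10111 = 00011
Remainder (last 4 bits) = 0110. This is the CRC / FCS.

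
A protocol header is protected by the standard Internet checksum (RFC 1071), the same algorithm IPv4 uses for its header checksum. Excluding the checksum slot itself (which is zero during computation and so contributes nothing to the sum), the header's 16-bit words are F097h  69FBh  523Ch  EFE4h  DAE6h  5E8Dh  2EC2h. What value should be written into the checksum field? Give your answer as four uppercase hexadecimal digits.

FB14

One's-complement addition (fold any carry out of bit 15 back into bit 0):
  0xF097 + 0x69FB = 0x15A92 → wrap carry → 0x5A93
  0x5A93 + 0x523C = 0x0ACCF
  0xACCF + 0xEFE4 = 0x19CB3 → wrap carry → 0x9CB4
  0x9CB4 + 0xDAE6 = 0x1779A → wrap carry → 0x779B
  0x779B + 0x5E8D = 0x0D628
  0xD628 + 0x2EC2 = 0x104EA → wrap carry → 0x04EB
One's-complement sum = 0x04EB.
Checksum = ~0x04EB & 0xFFFF = 0xFB14.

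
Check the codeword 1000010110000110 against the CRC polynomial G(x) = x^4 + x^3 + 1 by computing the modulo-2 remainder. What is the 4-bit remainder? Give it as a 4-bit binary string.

0100

Modulo-2 division of 1000010110000110 by 11001:
  pos 0: 10000 XOR 11001 = 01001
  pos 1: 10011 XOR 11001 = 01010
  pos 2: 10100 XOR 11001 = 01101
  pos 3: 11011 XOR 11001 = 00010
  pos 6: 10100 XOR 11001 = 01101
  pos 7: 11010 XOR 11001 = 00011
  pos 10: 11011 XOR 11001 = 00010
Remainder = 0100 (nonzero — an error is detected).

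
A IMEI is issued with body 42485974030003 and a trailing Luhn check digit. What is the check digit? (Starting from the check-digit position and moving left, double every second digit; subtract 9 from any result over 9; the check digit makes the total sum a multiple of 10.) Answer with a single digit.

0

Partial digits right→left: 3 0 0 0 3 0 4 7 9 5 8 4 2 4
Double every second digit counting from the check-digit position (so the 1st, 3rd, 5th, ... of the partial from the right).
  doubled (with −9 where >9): 6 0 6 8 9 7 4 → sum 40
  kept as-is: 0 0 0 7 5 4 4 → sum 20
Total = 40 + 20 = 60.
Check digit = (10 − (60 mod 10)) mod 10 = 0.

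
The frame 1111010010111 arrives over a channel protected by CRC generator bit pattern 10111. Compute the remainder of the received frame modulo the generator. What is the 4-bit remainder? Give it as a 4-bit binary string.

Modulo-2 division of 1111010010111 by 10111:
  pos 0: 11110 XOR 10111 = 01001
  pos 1: 10011 XOR 10111 = 00100
  pos 3: 10000 XOR 10111 = 00111
  pos 5: 11110 XOR 10111 = 01001
  pos 6: 10011 XOR 10111 = 00100
  pos 8: 10011 XOR 10111 = 00100
Remainder = 0100 (nonzero — an error is detected).

0100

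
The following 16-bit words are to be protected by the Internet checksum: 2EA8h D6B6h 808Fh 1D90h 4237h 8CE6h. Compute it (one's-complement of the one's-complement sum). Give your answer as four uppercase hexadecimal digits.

8D63

One's-complement addition (fold any carry out of bit 15 back into bit 0):
  0x2EA8 + 0xD6B6 = 0x1055E → wrap carry → 0x055F
  0x055F + 0x808F = 0x085EE
  0x85EE + 0x1D90 = 0x0A37E
  0xA37E + 0x4237 = 0x0E5B5
  0xE5B5 + 0x8CE6 = 0x1729B → wrap carry → 0x729C
One's-complement sum = 0x729C.
Checksum = ~0x729C & 0xFFFF = 0x8D63.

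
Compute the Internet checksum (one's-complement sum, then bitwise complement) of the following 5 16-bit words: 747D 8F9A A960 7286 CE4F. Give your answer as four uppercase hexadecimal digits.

One's-complement addition (fold any carry out of bit 15 back into bit 0):
  0x747D + 0x8F9A = 0x10417 → wrap carry → 0x0418
  0x0418 + 0xA960 = 0x0AD78
  0xAD78 + 0x7286 = 0x11FFE → wrap carry → 0x1FFF
  0x1FFF + 0xCE4F = 0x0EE4E
One's-complement sum = 0xEE4E.
Checksum = ~0xEE4E & 0xFFFF = 0x11B1.

11B1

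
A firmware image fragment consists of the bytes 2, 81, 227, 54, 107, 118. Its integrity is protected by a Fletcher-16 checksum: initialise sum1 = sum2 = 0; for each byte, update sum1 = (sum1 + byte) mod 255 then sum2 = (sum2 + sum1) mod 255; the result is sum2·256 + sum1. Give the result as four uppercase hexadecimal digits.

Running sums (mod 255):
  after byte 0 (2): sum1=2, sum2=2
  after byte 1 (81): sum1=83, sum2=85
  after byte 2 (227): sum1=55, sum2=140
  after byte 3 (54): sum1=109, sum2=249
  after byte 4 (107): sum1=216, sum2=210
  after byte 5 (118): sum1=79, sum2=34
Checksum = sum2·256 + sum1 = 34·256 + 79 = 8783 = 0x224F.

224F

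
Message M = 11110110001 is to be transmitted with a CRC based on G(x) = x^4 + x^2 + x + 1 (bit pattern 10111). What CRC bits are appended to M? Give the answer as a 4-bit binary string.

0010

Append 4 zeros: 111101100010000. Divide by 10111 (XOR where the leading bit is 1):
  pos 0: 11110 XOR 10111 = 01001
  pos 1: 10011 XOR 10111 = 00100
  pos 3: 10010 XOR 10111 = 00101
  pos 5: 10100 XOR 10111 = 00011
  pos 8: 11100 XOR 10111 = 01011
  pos 9: 10110 XOR 10111 = 00001
Remainder (last 4 bits) = 0010. This is the CRC / FCS.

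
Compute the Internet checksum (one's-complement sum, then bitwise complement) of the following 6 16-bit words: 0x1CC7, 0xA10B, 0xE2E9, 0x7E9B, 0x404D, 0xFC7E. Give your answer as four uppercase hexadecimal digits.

A3DB

One's-complement addition (fold any carry out of bit 15 back into bit 0):
  0x1CC7 + 0xA10B = 0x0BDD2
  0xBDD2 + 0xE2E9 = 0x1A0BB → wrap carry → 0xA0BC
  0xA0BC + 0x7E9B = 0x11F57 → wrap carry → 0x1F58
  0x1F58 + 0x404D = 0x05FA5
  0x5FA5 + 0xFC7E = 0x15C23 → wrap carry → 0x5C24
One's-complement sum = 0x5C24.
Checksum = ~0x5C24 & 0xFFFF = 0xA3DB.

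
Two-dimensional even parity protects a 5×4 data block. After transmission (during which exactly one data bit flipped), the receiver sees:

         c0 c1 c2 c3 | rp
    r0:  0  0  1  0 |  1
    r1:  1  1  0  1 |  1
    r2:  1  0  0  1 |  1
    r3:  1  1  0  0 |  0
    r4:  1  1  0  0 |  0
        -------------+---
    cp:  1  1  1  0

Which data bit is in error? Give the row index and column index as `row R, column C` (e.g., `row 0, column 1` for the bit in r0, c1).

Recompute each row's even parity and compare to rp:
  r0: data parity 1, sent rp 1 → ok
  r1: data parity 1, sent rp 1 → ok
  r2: data parity 0, sent rp 1 → mismatch
  r3: data parity 0, sent rp 0 → ok
  r4: data parity 0, sent rp 0 → ok
Recompute each column's even parity and compare to cp:
  c0: data parity 0, sent cp 1 → mismatch
  c1: data parity 1, sent cp 1 → ok
  c2: data parity 1, sent cp 1 → ok
  c3: data parity 0, sent cp 0 → ok
Exactly one row (r2) and one column (c0) fail → the flipped bit is at their intersection.

row 2, column 0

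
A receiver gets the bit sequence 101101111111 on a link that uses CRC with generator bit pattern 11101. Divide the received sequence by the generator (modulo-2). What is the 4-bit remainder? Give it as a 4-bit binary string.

Modulo-2 division of 101101111111 by 11101:
  pos 0: 10110 XOR 11101 = 01011
  pos 1: 10111 XOR 11101 = 01010
  pos 2: 10101 XOR 11101 = 01000
  pos 3: 10001 XOR 11101 = 01100
  pos 4: 11001 XOR 11101 = 00100
  pos 6: 10011 XOR 11101 = 01110
  pos 7: 11101 XOR 11101 = 00000
Remainder = 0000 (zero — the frame passes the CRC check).

0000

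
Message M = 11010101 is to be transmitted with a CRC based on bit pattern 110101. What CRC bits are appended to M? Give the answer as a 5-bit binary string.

Append 5 zeros: 1101010100000. Divide by 110101 (XOR where the leading bit is 1):
  pos 0: 110101 XOR 110101 = 000000
  pos 7: 100000 XOR 110101 = 010101
Remainder (last 5 bits) = 10101. This is the CRC / FCS.

10101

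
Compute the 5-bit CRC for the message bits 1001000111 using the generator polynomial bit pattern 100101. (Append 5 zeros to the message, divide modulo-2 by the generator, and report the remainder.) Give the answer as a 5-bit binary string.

00001

Append 5 zeros: 100100011100000. Divide by 100101 (XOR where the leading bit is 1):
  pos 0: 100100 XOR 100101 = 000001
  pos 5: 101110 XOR 100101 = 001011
  pos 7: 101100 XOR 100101 = 001001
  pos 9: 100100 XOR 100101 = 000001
Remainder (last 5 bits) = 00001. This is the CRC / FCS.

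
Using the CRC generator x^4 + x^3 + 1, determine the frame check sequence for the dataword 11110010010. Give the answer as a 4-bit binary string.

0001

Append 4 zeros: 111100100100000. Divide by 11001 (XOR where the leading bit is 1):
  pos 0: 11110 XOR 11001 = 00111
  pos 2: 11101 XOR 11001 = 00100
  pos 4: 10000 XOR 11001 = 01001
  pos 5: 10011 XOR 11001 = 01010
  pos 6: 10100 XOR 11001 = 01101
  pos 7: 11010 XOR 11001 = 00011
  pos 10: 11000 XOR 11001 = 00001
Remainder (last 4 bits) = 0001. This is the CRC / FCS.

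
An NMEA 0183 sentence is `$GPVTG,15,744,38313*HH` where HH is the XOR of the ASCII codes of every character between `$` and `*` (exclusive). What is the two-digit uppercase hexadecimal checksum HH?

XOR the ASCII codes of the payload characters:
  'G' = 0x47 → acc = 0x47
  'P' = 0x50 → acc = 0x17
  'V' = 0x56 → acc = 0x41
  'T' = 0x54 → acc = 0x15
  'G' = 0x47 → acc = 0x52
  ',' = 0x2C → acc = 0x7E
  '1' = 0x31 → acc = 0x4F
  '5' = 0x35 → acc = 0x7A
  ',' = 0x2C → acc = 0x56
  '7' = 0x37 → acc = 0x61
  '4' = 0x34 → acc = 0x55
  '4' = 0x34 → acc = 0x61
  ',' = 0x2C → acc = 0x4D
  '3' = 0x33 → acc = 0x7E
  '8' = 0x38 → acc = 0x46
  '3' = 0x33 → acc = 0x75
  '1' = 0x31 → acc = 0x44
  '3' = 0x33 → acc = 0x77
Checksum = 0x77.

77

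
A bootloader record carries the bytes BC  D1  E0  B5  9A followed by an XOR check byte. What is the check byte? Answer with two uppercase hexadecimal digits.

A2

XOR the bytes together:
  start with 0xBC
  0xBC ⊕ 0xD1 = 0x6D
  0x6D ⊕ 0xE0 = 0x8D
  0x8D ⊕ 0xB5 = 0x38
  0x38 ⊕ 0x9A = 0xA2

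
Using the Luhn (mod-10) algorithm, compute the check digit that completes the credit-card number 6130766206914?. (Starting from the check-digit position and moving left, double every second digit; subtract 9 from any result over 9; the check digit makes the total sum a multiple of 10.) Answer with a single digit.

0

Partial digits right→left: 4 1 9 6 0 2 6 6 7 0 3 1 6
Double every second digit counting from the check-digit position (so the 1st, 3rd, 5th, ... of the partial from the right).
  doubled (with −9 where >9): 8 9 0 3 5 6 3 → sum 34
  kept as-is: 1 6 2 6 0 1 → sum 16
Total = 34 + 16 = 50.
Check digit = (10 − (50 mod 10)) mod 10 = 0.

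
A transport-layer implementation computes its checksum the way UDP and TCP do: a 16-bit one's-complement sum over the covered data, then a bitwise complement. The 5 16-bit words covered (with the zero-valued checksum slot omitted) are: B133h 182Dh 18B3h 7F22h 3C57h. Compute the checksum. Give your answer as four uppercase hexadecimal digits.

6272

One's-complement addition (fold any carry out of bit 15 back into bit 0):
  0xB133 + 0x182D = 0x0C960
  0xC960 + 0x18B3 = 0x0E213
  0xE213 + 0x7F22 = 0x16135 → wrap carry → 0x6136
  0x6136 + 0x3C57 = 0x09D8D
One's-complement sum = 0x9D8D.
Checksum = ~0x9D8D & 0xFFFF = 0x6272.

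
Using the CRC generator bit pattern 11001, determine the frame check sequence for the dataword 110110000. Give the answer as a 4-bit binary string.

0101

Append 4 zeros: 1101100000000. Divide by 11001 (XOR where the leading bit is 1):
  pos 0: 11011 XOR 11001 = 00010
  pos 3: 10000 XOR 11001 = 01001
  pos 4: 10010 XOR 11001 = 01011
  pos 5: 10110 XOR 11001 = 01111
  pos 6: 11110 XOR 11001 = 00111
  pos 8: 11100 XOR 11001 = 00101
Remainder (last 4 bits) = 0101. This is the CRC / FCS.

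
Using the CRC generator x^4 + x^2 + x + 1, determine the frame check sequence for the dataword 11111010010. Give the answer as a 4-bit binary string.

0111

Append 4 zeros: 111110100100000. Divide by 10111 (XOR where the leading bit is 1):
  pos 0: 11111 XOR 10111 = 01000
  pos 1: 10000 XOR 10111 = 00111
  pos 3: 11110 XOR 10111 = 01001
  pos 4: 10010 XOR 10111 = 00101
  pos 6: 10110 XOR 10111 = 00001
  pos 10: 10000 XOR 10111 = 00111
Remainder (last 4 bits) = 0111. This is the CRC / FCS.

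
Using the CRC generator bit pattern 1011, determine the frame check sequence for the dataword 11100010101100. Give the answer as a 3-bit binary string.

Append 3 zeros: 11100010101100000. Divide by 1011 (XOR where the leading bit is 1):
  pos 0: 1110 XOR 1011 = 0101
  pos 1: 1010 XOR 1011 = 0001
  pos 4: 1010 XOR 1011 = 0001
  pos 7: 1101 XOR 1011 = 0110
  pos 8: 1101 XOR 1011 = 0110
  pos 9: 1100 XOR 1011 = 0111
  pos 10: 1110 XOR 1011 = 0101
  pos 11: 1010 XOR 1011 = 0001
Remainder (last 3 bits) = 100. This is the CRC / FCS.

100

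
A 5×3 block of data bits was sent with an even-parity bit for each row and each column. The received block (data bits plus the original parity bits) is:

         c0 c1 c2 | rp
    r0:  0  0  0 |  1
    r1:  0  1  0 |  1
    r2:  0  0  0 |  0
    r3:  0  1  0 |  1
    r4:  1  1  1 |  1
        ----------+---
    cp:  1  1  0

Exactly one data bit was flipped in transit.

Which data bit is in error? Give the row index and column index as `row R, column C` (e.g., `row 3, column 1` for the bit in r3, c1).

Recompute each row's even parity and compare to rp:
  r0: data parity 0, sent rp 1 → mismatch
  r1: data parity 1, sent rp 1 → ok
  r2: data parity 0, sent rp 0 → ok
  r3: data parity 1, sent rp 1 → ok
  r4: data parity 1, sent rp 1 → ok
Recompute each column's even parity and compare to cp:
  c0: data parity 1, sent cp 1 → ok
  c1: data parity 1, sent cp 1 → ok
  c2: data parity 1, sent cp 0 → mismatch
Exactly one row (r0) and one column (c2) fail → the flipped bit is at their intersection.

row 0, column 2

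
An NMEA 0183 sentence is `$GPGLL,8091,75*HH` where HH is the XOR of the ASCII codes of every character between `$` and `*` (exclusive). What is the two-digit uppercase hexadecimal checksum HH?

XOR the ASCII codes of the payload characters:
  'G' = 0x47 → acc = 0x47
  'P' = 0x50 → acc = 0x17
  'G' = 0x47 → acc = 0x50
  'L' = 0x4C → acc = 0x1C
  'L' = 0x4C → acc = 0x50
  ',' = 0x2C → acc = 0x7C
  '8' = 0x38 → acc = 0x44
  '0' = 0x30 → acc = 0x74
  '9' = 0x39 → acc = 0x4D
  '1' = 0x31 → acc = 0x7C
  ',' = 0x2C → acc = 0x50
  '7' = 0x37 → acc = 0x67
  '5' = 0x35 → acc = 0x52
Checksum = 0x52.

52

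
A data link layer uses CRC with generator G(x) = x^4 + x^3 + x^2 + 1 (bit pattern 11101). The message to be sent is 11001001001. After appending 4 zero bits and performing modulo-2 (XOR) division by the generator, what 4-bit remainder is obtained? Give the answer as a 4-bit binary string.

1011

Append 4 zeros: 110010010010000. Divide by 11101 (XOR where the leading bit is 1):
  pos 0: 11001 XOR 11101 = 00100
  pos 2: 10000 XOR 11101 = 01101
  pos 3: 11011 XOR 11101 = 00110
  pos 5: 11000 XOR 11101 = 00101
  pos 7: 10110 XOR 11101 = 01011
  pos 8: 10110 XOR 11101 = 01011
  pos 9: 10110 XOR 11101 = 01011
  pos 10: 10110 XOR 11101 = 01011
Remainder (last 4 bits) = 1011. This is the CRC / FCS.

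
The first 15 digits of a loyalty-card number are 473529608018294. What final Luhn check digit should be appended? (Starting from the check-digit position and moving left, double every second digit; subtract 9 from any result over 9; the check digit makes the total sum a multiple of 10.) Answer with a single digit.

Partial digits right→left: 4 9 2 8 1 0 8 0 6 9 2 5 3 7 4
Double every second digit counting from the check-digit position (so the 1st, 3rd, 5th, ... of the partial from the right).
  doubled (with −9 where >9): 8 4 2 7 3 4 6 8 → sum 42
  kept as-is: 9 8 0 0 9 5 7 → sum 38
Total = 42 + 38 = 80.
Check digit = (10 − (80 mod 10)) mod 10 = 0.

0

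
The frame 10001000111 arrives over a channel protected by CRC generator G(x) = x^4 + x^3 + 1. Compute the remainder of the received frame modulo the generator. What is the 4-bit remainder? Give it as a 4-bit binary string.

0010

Modulo-2 division of 10001000111 by 11001:
  pos 0: 10001 XOR 11001 = 01000
  pos 1: 10000 XOR 11001 = 01001
  pos 2: 10010 XOR 11001 = 01011
  pos 3: 10110 XOR 11001 = 01111
  pos 4: 11111 XOR 11001 = 00110
  pos 6: 11011 XOR 11001 = 00010
Remainder = 0010 (nonzero — an error is detected).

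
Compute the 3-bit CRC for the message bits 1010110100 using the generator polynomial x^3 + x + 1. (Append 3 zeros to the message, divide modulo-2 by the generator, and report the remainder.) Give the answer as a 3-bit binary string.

Append 3 zeros: 1010110100000. Divide by 1011 (XOR where the leading bit is 1):
  pos 0: 1010 XOR 1011 = 0001
  pos 3: 1110 XOR 1011 = 0101
  pos 4: 1011 XOR 1011 = 0000
Remainder (last 3 bits) = 000. This is the CRC / FCS.

000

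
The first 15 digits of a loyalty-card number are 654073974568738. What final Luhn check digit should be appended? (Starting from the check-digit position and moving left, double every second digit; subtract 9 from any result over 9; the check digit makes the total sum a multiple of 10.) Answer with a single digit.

Partial digits right→left: 8 3 7 8 6 5 4 7 9 3 7 0 4 5 6
Double every second digit counting from the check-digit position (so the 1st, 3rd, 5th, ... of the partial from the right).
  doubled (with −9 where >9): 7 5 3 8 9 5 8 3 → sum 48
  kept as-is: 3 8 5 7 3 0 5 → sum 31
Total = 48 + 31 = 79.
Check digit = (10 − (79 mod 10)) mod 10 = 1.

1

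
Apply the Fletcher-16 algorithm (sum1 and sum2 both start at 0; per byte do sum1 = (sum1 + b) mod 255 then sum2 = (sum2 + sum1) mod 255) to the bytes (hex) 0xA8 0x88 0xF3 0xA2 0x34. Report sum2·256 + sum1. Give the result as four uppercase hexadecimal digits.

Running sums (mod 255):
  after byte 0 (0xA8): sum1=168, sum2=168
  after byte 1 (0x88): sum1=49, sum2=217
  after byte 2 (0xF3): sum1=37, sum2=254
  after byte 3 (0xA2): sum1=199, sum2=198
  after byte 4 (0x34): sum1=251, sum2=194
Checksum = sum2·256 + sum1 = 194·256 + 251 = 49915 = 0xC2FB.

C2FB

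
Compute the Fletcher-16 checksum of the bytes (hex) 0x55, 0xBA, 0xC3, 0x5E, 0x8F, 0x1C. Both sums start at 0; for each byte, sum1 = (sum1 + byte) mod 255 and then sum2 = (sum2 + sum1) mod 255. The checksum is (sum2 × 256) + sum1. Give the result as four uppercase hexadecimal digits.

0BDD

Running sums (mod 255):
  after byte 0 (0x55): sum1=85, sum2=85
  after byte 1 (0xBA): sum1=16, sum2=101
  after byte 2 (0xC3): sum1=211, sum2=57
  after byte 3 (0x5E): sum1=50, sum2=107
  after byte 4 (0x8F): sum1=193, sum2=45
  after byte 5 (0x1C): sum1=221, sum2=11
Checksum = sum2·256 + sum1 = 11·256 + 221 = 3037 = 0x0BDD.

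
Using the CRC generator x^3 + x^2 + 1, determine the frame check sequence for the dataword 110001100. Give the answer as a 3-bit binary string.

111

Append 3 zeros: 110001100000. Divide by 1101 (XOR where the leading bit is 1):
  pos 0: 1100 XOR 1101 = 0001
  pos 3: 1011 XOR 1101 = 0110
  pos 4: 1100 XOR 1101 = 0001
  pos 7: 1000 XOR 1101 = 0101
  pos 8: 1010 XOR 1101 = 0111
Remainder (last 3 bits) = 111. This is the CRC / FCS.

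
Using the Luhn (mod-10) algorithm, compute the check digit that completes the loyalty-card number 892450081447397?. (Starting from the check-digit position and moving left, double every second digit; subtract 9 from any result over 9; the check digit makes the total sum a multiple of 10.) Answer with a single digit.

6

Partial digits right→left: 7 9 3 7 4 4 1 8 0 0 5 4 2 9 8
Double every second digit counting from the check-digit position (so the 1st, 3rd, 5th, ... of the partial from the right).
  doubled (with −9 where >9): 5 6 8 2 0 1 4 7 → sum 33
  kept as-is: 9 7 4 8 0 4 9 → sum 41
Total = 33 + 41 = 74.
Check digit = (10 − (74 mod 10)) mod 10 = 6.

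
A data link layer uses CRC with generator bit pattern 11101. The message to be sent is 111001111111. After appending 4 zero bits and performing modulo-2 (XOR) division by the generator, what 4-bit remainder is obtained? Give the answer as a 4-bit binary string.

0110

Append 4 zeros: 1110011111110000. Divide by 11101 (XOR where the leading bit is 1):
  pos 0: 11100 XOR 11101 = 00001
  pos 4: 11111 XOR 11101 = 00010
  pos 7: 10111 XOR 11101 = 01010
  pos 8: 10100 XOR 11101 = 01001
  pos 9: 10010 XOR 11101 = 01111
  pos 10: 11110 XOR 11101 = 00011
Remainder (last 4 bits) = 0110. This is the CRC / FCS.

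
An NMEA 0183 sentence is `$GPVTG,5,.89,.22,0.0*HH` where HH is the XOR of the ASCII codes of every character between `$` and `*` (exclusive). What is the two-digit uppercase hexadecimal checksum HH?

48

XOR the ASCII codes of the payload characters:
  'G' = 0x47 → acc = 0x47
  'P' = 0x50 → acc = 0x17
  'V' = 0x56 → acc = 0x41
  'T' = 0x54 → acc = 0x15
  'G' = 0x47 → acc = 0x52
  ',' = 0x2C → acc = 0x7E
  '5' = 0x35 → acc = 0x4B
  ',' = 0x2C → acc = 0x67
  '.' = 0x2E → acc = 0x49
  '8' = 0x38 → acc = 0x71
  '9' = 0x39 → acc = 0x48
  ',' = 0x2C → acc = 0x64
  '.' = 0x2E → acc = 0x4A
  '2' = 0x32 → acc = 0x78
  '2' = 0x32 → acc = 0x4A
  ',' = 0x2C → acc = 0x66
  '0' = 0x30 → acc = 0x56
  '.' = 0x2E → acc = 0x78
  '0' = 0x30 → acc = 0x48
Checksum = 0x48.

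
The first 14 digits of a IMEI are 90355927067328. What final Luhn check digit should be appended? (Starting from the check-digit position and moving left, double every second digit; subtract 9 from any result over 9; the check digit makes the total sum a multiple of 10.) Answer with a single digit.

1

Partial digits right→left: 8 2 3 7 6 0 7 2 9 5 5 3 0 9
Double every second digit counting from the check-digit position (so the 1st, 3rd, 5th, ... of the partial from the right).
  doubled (with −9 where >9): 7 6 3 5 9 1 0 → sum 31
  kept as-is: 2 7 0 2 5 3 9 → sum 28
Total = 31 + 28 = 59.
Check digit = (10 − (59 mod 10)) mod 10 = 1.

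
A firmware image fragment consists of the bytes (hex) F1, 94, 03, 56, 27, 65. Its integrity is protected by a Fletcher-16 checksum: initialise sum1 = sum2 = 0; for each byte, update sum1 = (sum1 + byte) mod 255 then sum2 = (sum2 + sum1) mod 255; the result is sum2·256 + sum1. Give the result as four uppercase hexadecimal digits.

556C

Running sums (mod 255):
  after byte 0 (F1): sum1=241, sum2=241
  after byte 1 (94): sum1=134, sum2=120
  after byte 2 (03): sum1=137, sum2=2
  after byte 3 (56): sum1=223, sum2=225
  after byte 4 (27): sum1=7, sum2=232
  after byte 5 (65): sum1=108, sum2=85
Checksum = sum2·256 + sum1 = 85·256 + 108 = 21868 = 0x556C.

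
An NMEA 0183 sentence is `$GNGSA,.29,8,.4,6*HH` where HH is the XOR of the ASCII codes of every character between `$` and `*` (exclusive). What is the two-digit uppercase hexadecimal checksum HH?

XOR the ASCII codes of the payload characters:
  'G' = 0x47 → acc = 0x47
  'N' = 0x4E → acc = 0x09
  'G' = 0x47 → acc = 0x4E
  'S' = 0x53 → acc = 0x1D
  'A' = 0x41 → acc = 0x5C
  ',' = 0x2C → acc = 0x70
  '.' = 0x2E → acc = 0x5E
  '2' = 0x32 → acc = 0x6C
  '9' = 0x39 → acc = 0x55
  ',' = 0x2C → acc = 0x79
  '8' = 0x38 → acc = 0x41
  ',' = 0x2C → acc = 0x6D
  '.' = 0x2E → acc = 0x43
  '4' = 0x34 → acc = 0x77
  ',' = 0x2C → acc = 0x5B
  '6' = 0x36 → acc = 0x6D
Checksum = 0x6D.

6D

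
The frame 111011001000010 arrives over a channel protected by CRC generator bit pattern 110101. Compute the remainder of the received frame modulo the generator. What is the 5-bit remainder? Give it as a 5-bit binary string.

Modulo-2 division of 111011001000010 by 110101:
  pos 0: 111011 XOR 110101 = 001110
  pos 2: 111000 XOR 110101 = 001101
  pos 4: 110110 XOR 110101 = 000011
  pos 8: 110001 XOR 110101 = 000100
Remainder = 01000 (nonzero — an error is detected).

01000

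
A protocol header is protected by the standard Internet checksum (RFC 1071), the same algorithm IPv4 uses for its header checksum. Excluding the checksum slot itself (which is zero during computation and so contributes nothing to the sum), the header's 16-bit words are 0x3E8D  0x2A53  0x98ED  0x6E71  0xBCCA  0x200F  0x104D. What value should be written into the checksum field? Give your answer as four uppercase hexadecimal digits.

A299

One's-complement addition (fold any carry out of bit 15 back into bit 0):
  0x3E8D + 0x2A53 = 0x068E0
  0x68E0 + 0x98ED = 0x101CD → wrap carry → 0x01CE
  0x01CE + 0x6E71 = 0x0703F
  0x703F + 0xBCCA = 0x12D09 → wrap carry → 0x2D0A
  0x2D0A + 0x200F = 0x04D19
  0x4D19 + 0x104D = 0x05D66
One's-complement sum = 0x5D66.
Checksum = ~0x5D66 & 0xFFFF = 0xA299.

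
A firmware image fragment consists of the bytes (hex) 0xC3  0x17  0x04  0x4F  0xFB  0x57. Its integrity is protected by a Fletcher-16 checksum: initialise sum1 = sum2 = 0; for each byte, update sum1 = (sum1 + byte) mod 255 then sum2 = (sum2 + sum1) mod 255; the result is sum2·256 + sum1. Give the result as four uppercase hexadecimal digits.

Running sums (mod 255):
  after byte 0 (0xC3): sum1=195, sum2=195
  after byte 1 (0x17): sum1=218, sum2=158
  after byte 2 (0x04): sum1=222, sum2=125
  after byte 3 (0x4F): sum1=46, sum2=171
  after byte 4 (0xFB): sum1=42, sum2=213
  after byte 5 (0x57): sum1=129, sum2=87
Checksum = sum2·256 + sum1 = 87·256 + 129 = 22401 = 0x5781.

5781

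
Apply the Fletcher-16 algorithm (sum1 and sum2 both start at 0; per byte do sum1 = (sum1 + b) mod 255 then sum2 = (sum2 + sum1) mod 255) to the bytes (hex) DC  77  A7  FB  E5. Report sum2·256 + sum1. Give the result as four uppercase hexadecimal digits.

Running sums (mod 255):
  after byte 0 (DC): sum1=220, sum2=220
  after byte 1 (77): sum1=84, sum2=49
  after byte 2 (A7): sum1=251, sum2=45
  after byte 3 (FB): sum1=247, sum2=37
  after byte 4 (E5): sum1=221, sum2=3
Checksum = sum2·256 + sum1 = 3·256 + 221 = 989 = 0x03DD.

03DD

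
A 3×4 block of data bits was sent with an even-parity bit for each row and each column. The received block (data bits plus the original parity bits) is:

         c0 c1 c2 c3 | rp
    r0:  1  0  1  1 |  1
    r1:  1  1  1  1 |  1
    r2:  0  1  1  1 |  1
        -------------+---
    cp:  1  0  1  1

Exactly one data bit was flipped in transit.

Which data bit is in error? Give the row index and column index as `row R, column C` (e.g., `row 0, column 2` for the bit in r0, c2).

row 1, column 0

Recompute each row's even parity and compare to rp:
  r0: data parity 1, sent rp 1 → ok
  r1: data parity 0, sent rp 1 → mismatch
  r2: data parity 1, sent rp 1 → ok
Recompute each column's even parity and compare to cp:
  c0: data parity 0, sent cp 1 → mismatch
  c1: data parity 0, sent cp 0 → ok
  c2: data parity 1, sent cp 1 → ok
  c3: data parity 1, sent cp 1 → ok
Exactly one row (r1) and one column (c0) fail → the flipped bit is at their intersection.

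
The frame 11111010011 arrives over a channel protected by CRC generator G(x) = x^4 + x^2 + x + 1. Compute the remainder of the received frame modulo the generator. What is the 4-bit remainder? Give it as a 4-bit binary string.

Modulo-2 division of 11111010011 by 10111:
  pos 0: 11111 XOR 10111 = 01000
  pos 1: 10000 XOR 10111 = 00111
  pos 3: 11110 XOR 10111 = 01001
  pos 4: 10010 XOR 10111 = 00101
  pos 6: 10111 XOR 10111 = 00000
Remainder = 0000 (zero — the frame passes the CRC check).

0000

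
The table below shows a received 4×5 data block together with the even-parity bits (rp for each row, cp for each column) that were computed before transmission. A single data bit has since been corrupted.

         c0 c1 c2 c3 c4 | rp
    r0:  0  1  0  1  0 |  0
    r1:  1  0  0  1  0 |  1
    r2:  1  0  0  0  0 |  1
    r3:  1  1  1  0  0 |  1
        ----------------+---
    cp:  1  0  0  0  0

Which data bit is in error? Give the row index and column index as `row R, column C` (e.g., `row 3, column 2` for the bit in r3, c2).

row 1, column 2

Recompute each row's even parity and compare to rp:
  r0: data parity 0, sent rp 0 → ok
  r1: data parity 0, sent rp 1 → mismatch
  r2: data parity 1, sent rp 1 → ok
  r3: data parity 1, sent rp 1 → ok
Recompute each column's even parity and compare to cp:
  c0: data parity 1, sent cp 1 → ok
  c1: data parity 0, sent cp 0 → ok
  c2: data parity 1, sent cp 0 → mismatch
  c3: data parity 0, sent cp 0 → ok
  c4: data parity 0, sent cp 0 → ok
Exactly one row (r1) and one column (c2) fail → the flipped bit is at their intersection.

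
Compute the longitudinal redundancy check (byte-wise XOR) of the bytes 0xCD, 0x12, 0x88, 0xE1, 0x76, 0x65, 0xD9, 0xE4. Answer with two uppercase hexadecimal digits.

98

XOR the bytes together:
  start with 0xCD
  0xCD ⊕ 0x12 = 0xDF
  0xDF ⊕ 0x88 = 0x57
  0x57 ⊕ 0xE1 = 0xB6
  0xB6 ⊕ 0x76 = 0xC0
  0xC0 ⊕ 0x65 = 0xA5
  0xA5 ⊕ 0xD9 = 0x7C
  0x7C ⊕ 0xE4 = 0x98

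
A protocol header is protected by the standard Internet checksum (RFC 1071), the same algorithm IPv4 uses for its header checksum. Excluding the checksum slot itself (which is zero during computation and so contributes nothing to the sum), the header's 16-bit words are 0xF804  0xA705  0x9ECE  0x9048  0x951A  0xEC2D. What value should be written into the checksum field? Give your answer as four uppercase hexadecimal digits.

B095

One's-complement addition (fold any carry out of bit 15 back into bit 0):
  0xF804 + 0xA705 = 0x19F09 → wrap carry → 0x9F0A
  0x9F0A + 0x9ECE = 0x13DD8 → wrap carry → 0x3DD9
  0x3DD9 + 0x9048 = 0x0CE21
  0xCE21 + 0x951A = 0x1633B → wrap carry → 0x633C
  0x633C + 0xEC2D = 0x14F69 → wrap carry → 0x4F6A
One's-complement sum = 0x4F6A.
Checksum = ~0x4F6A & 0xFFFF = 0xB095.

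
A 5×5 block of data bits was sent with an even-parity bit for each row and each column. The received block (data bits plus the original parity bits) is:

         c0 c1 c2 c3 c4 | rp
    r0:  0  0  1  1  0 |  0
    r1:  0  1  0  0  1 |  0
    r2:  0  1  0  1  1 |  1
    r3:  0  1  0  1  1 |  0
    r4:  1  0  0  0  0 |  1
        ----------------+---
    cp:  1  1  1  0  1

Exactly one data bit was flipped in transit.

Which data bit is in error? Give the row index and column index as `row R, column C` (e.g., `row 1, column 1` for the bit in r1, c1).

row 3, column 3

Recompute each row's even parity and compare to rp:
  r0: data parity 0, sent rp 0 → ok
  r1: data parity 0, sent rp 0 → ok
  r2: data parity 1, sent rp 1 → ok
  r3: data parity 1, sent rp 0 → mismatch
  r4: data parity 1, sent rp 1 → ok
Recompute each column's even parity and compare to cp:
  c0: data parity 1, sent cp 1 → ok
  c1: data parity 1, sent cp 1 → ok
  c2: data parity 1, sent cp 1 → ok
  c3: data parity 1, sent cp 0 → mismatch
  c4: data parity 1, sent cp 1 → ok
Exactly one row (r3) and one column (c3) fail → the flipped bit is at their intersection.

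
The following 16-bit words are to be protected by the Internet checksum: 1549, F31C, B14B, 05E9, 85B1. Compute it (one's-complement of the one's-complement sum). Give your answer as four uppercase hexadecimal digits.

One's-complement addition (fold any carry out of bit 15 back into bit 0):
  0x1549 + 0xF31C = 0x10865 → wrap carry → 0x0866
  0x0866 + 0xB14B = 0x0B9B1
  0xB9B1 + 0x05E9 = 0x0BF9A
  0xBF9A + 0x85B1 = 0x1454B → wrap carry → 0x454C
One's-complement sum = 0x454C.
Checksum = ~0x454C & 0xFFFF = 0xBAB3.

BAB3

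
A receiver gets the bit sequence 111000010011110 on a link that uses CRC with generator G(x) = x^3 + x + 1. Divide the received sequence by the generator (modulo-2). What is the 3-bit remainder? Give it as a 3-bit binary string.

001

Modulo-2 division of 111000010011110 by 1011:
  pos 0: 1110 XOR 1011 = 0101
  pos 1: 1010 XOR 1011 = 0001
  pos 4: 1001 XOR 1011 = 0010
  pos 6: 1000 XOR 1011 = 0011
  pos 8: 1111 XOR 1011 = 0100
  pos 9: 1001 XOR 1011 = 0010
  pos 11: 1010 XOR 1011 = 0001
Remainder = 001 (nonzero — an error is detected).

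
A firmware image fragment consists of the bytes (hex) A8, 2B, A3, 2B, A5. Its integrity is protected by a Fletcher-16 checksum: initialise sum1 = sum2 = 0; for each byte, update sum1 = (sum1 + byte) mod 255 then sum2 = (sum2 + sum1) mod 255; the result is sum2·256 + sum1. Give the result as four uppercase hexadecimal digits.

DE48

Running sums (mod 255):
  after byte 0 (A8): sum1=168, sum2=168
  after byte 1 (2B): sum1=211, sum2=124
  after byte 2 (A3): sum1=119, sum2=243
  after byte 3 (2B): sum1=162, sum2=150
  after byte 4 (A5): sum1=72, sum2=222
Checksum = sum2·256 + sum1 = 222·256 + 72 = 56904 = 0xDE48.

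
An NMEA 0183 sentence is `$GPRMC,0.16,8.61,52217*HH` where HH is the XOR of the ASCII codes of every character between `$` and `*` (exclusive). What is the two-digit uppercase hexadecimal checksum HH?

XOR the ASCII codes of the payload characters:
  'G' = 0x47 → acc = 0x47
  'P' = 0x50 → acc = 0x17
  'R' = 0x52 → acc = 0x45
  'M' = 0x4D → acc = 0x08
  'C' = 0x43 → acc = 0x4B
  ',' = 0x2C → acc = 0x67
  '0' = 0x30 → acc = 0x57
  '.' = 0x2E → acc = 0x79
  '1' = 0x31 → acc = 0x48
  '6' = 0x36 → acc = 0x7E
  ',' = 0x2C → acc = 0x52
  '8' = 0x38 → acc = 0x6A
  '.' = 0x2E → acc = 0x44
  '6' = 0x36 → acc = 0x72
  '1' = 0x31 → acc = 0x43
  ',' = 0x2C → acc = 0x6F
  '5' = 0x35 → acc = 0x5A
  '2' = 0x32 → acc = 0x68
  '2' = 0x32 → acc = 0x5A
  '1' = 0x31 → acc = 0x6B
  '7' = 0x37 → acc = 0x5C
Checksum = 0x5C.

5C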